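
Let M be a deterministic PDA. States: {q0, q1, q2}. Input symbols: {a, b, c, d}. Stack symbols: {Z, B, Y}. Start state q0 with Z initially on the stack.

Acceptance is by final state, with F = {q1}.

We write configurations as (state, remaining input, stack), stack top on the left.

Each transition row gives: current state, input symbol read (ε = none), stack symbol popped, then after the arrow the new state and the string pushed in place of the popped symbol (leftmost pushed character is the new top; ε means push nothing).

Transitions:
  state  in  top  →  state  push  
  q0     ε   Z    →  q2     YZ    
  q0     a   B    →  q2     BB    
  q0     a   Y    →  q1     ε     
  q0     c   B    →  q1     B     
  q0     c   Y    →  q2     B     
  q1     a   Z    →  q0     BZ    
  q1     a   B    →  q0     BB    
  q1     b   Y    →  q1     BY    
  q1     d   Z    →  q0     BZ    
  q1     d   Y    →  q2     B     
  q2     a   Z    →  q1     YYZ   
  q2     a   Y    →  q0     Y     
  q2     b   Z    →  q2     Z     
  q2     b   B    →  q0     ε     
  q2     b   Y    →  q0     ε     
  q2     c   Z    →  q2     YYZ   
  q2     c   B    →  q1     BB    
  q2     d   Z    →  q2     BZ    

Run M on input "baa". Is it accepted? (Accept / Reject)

Accept

(q0, baa, Z)
  ε-move, top Z: go to q2, push YZ → (q2, baa, YZ)
  read b, top Y: go to q0, push ε → (q0, aa, Z)
  ε-move, top Z: go to q2, push YZ → (q2, aa, YZ)
  read a, top Y: go to q0, push Y → (q0, a, YZ)
  read a, top Y: go to q1, push ε → (q1, ε, Z)
All input consumed; state q1 ∈ F.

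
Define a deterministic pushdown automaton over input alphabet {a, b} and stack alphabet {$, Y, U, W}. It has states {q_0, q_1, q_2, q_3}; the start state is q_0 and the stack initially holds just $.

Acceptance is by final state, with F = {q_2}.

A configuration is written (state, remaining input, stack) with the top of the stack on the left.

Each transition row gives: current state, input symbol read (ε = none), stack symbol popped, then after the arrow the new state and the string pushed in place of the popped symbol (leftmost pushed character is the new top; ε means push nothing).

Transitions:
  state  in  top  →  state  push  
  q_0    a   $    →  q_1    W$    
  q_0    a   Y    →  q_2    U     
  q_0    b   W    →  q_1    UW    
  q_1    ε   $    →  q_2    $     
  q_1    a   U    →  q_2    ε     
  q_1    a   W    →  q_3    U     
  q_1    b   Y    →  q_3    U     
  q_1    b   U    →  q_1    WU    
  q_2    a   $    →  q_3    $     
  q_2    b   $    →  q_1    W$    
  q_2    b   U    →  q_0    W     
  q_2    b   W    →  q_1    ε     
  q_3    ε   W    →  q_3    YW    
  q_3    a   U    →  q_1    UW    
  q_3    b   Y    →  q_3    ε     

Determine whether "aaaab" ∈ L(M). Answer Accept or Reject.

Accept

(q_0, aaaab, $)
  read a, top $: go to q_1, push W$ → (q_1, aaab, W$)
  read a, top W: go to q_3, push U → (q_3, aab, U$)
  read a, top U: go to q_1, push UW → (q_1, ab, UW$)
  read a, top U: go to q_2, push ε → (q_2, b, W$)
  read b, top W: go to q_1, push ε → (q_1, ε, $)
  ε-move, top $: go to q_2, push $ → (q_2, ε, $)
All input consumed; state q_2 ∈ F.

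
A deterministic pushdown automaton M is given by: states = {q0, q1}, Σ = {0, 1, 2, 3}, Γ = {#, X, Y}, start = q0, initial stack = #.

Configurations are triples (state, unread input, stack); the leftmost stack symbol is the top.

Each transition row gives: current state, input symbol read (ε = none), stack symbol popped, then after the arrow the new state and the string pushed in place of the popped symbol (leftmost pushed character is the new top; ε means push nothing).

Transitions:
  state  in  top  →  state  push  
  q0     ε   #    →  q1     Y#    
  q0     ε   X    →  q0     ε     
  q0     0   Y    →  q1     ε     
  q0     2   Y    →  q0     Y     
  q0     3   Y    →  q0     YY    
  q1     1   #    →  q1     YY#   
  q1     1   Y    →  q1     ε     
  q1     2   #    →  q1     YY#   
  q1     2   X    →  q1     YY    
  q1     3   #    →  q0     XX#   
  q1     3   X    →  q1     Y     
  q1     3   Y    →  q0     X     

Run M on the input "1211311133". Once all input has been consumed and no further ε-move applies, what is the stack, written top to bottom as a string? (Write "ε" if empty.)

(q0, 1211311133, #)
  ε-move, top #: go to q1, push Y# → (q1, 1211311133, Y#)
  read 1, top Y: go to q1, push ε → (q1, 211311133, #)
  read 2, top #: go to q1, push YY# → (q1, 11311133, YY#)
  read 1, top Y: go to q1, push ε → (q1, 1311133, Y#)
  read 1, top Y: go to q1, push ε → (q1, 311133, #)
  read 3, top #: go to q0, push XX# → (q0, 11133, XX#)
  ε-move, top X: go to q0, push ε → (q0, 11133, X#)
  ε-move, top X: go to q0, push ε → (q0, 11133, #)
  ε-move, top #: go to q1, push Y# → (q1, 11133, Y#)
  read 1, top Y: go to q1, push ε → (q1, 1133, #)
  read 1, top #: go to q1, push YY# → (q1, 133, YY#)
  read 1, top Y: go to q1, push ε → (q1, 33, Y#)
  read 3, top Y: go to q0, push X → (q0, 3, X#)
  ε-move, top X: go to q0, push ε → (q0, 3, #)
  ε-move, top #: go to q1, push Y# → (q1, 3, Y#)
  read 3, top Y: go to q0, push X → (q0, ε, X#)
  ε-move, top X: go to q0, push ε → (q0, ε, #)
  ε-move, top #: go to q1, push Y# → (q1, ε, Y#)
All input consumed in state q1 with stack Y#.

Y#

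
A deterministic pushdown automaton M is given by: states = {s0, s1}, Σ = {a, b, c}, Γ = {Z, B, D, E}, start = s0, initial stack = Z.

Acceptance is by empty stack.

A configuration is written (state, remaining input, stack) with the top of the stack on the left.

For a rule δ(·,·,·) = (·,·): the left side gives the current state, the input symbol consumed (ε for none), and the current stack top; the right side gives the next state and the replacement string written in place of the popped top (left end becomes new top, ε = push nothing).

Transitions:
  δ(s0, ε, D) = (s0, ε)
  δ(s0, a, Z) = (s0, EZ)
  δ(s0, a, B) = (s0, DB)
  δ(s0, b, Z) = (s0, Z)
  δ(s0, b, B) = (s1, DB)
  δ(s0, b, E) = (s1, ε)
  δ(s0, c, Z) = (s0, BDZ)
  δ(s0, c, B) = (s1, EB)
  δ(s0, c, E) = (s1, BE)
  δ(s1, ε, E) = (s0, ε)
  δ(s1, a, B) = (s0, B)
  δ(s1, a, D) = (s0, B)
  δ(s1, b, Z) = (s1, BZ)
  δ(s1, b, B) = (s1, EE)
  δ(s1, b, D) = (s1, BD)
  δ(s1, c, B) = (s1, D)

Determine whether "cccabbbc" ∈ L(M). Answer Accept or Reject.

Reject

(s0, cccabbbc, Z)
  read c, top Z: go to s0, push BDZ → (s0, ccabbbc, BDZ)
  read c, top B: go to s1, push EB → (s1, cabbbc, EBDZ)
  ε-move, top E: go to s0, push ε → (s0, cabbbc, BDZ)
  read c, top B: go to s1, push EB → (s1, abbbc, EBDZ)
  ε-move, top E: go to s0, push ε → (s0, abbbc, BDZ)
  read a, top B: go to s0, push DB → (s0, bbbc, DBDZ)
  ε-move, top D: go to s0, push ε → (s0, bbbc, BDZ)
  read b, top B: go to s1, push DB → (s1, bbc, DBDZ)
  read b, top D: go to s1, push BD → (s1, bc, BDBDZ)
  read b, top B: go to s1, push EE → (s1, c, EEDBDZ)
  ε-move, top E: go to s0, push ε → (s0, c, EDBDZ)
  read c, top E: go to s1, push BE → (s1, ε, BEDBDZ)
All input consumed; stack is BEDBDZ, not empty, and no further ε-move applies.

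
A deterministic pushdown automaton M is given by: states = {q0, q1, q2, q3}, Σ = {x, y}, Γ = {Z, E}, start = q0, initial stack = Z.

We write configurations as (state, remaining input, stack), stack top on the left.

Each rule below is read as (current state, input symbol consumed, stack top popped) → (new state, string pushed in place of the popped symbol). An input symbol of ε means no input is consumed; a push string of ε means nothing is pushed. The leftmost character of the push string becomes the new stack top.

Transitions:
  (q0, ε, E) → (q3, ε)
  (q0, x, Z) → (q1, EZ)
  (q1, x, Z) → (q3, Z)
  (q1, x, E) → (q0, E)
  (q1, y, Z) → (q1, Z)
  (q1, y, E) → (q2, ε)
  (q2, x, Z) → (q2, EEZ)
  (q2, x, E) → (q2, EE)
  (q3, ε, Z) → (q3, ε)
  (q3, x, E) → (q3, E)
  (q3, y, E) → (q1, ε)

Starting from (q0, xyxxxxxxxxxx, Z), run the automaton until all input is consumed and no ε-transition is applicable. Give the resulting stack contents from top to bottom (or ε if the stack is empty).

EEEEEEEEEEEZ

(q0, xyxxxxxxxxxx, Z) ⊢ (q1, yxxxxxxxxxx, EZ) ⊢ (q2, xxxxxxxxxx, Z) ⊢ (q2, xxxxxxxxx, EEZ) ⊢ (q2, xxxxxxxx, EEEZ) ⊢ (q2, xxxxxxx, EEEEZ) ⊢ (q2, xxxxxx, EEEEEZ) ⊢ (q2, xxxxx, EEEEEEZ) ⊢ (q2, xxxx, EEEEEEEZ) ⊢ (q2, xxx, EEEEEEEEZ) ⊢ (q2, xx, EEEEEEEEEZ) ⊢ (q2, x, EEEEEEEEEEZ) ⊢ (q2, ε, EEEEEEEEEEEZ)
All input consumed in state q2 with stack EEEEEEEEEEEZ.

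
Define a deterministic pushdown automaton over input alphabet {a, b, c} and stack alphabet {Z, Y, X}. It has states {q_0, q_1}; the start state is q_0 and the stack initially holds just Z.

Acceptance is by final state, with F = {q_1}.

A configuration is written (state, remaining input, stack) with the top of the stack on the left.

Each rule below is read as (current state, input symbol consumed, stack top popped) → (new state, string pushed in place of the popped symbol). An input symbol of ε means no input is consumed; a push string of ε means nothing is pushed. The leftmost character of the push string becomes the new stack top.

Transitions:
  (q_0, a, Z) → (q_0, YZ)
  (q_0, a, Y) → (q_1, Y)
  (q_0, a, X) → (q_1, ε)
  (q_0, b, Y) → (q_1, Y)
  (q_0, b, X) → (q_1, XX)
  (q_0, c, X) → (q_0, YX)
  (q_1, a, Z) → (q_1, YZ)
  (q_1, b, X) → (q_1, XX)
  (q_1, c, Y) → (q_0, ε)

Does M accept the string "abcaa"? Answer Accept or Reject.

Accept

(q_0, abcaa, Z)
  read a, top Z: go to q_0, push YZ → (q_0, bcaa, YZ)
  read b, top Y: go to q_1, push Y → (q_1, caa, YZ)
  read c, top Y: go to q_0, push ε → (q_0, aa, Z)
  read a, top Z: go to q_0, push YZ → (q_0, a, YZ)
  read a, top Y: go to q_1, push Y → (q_1, ε, YZ)
All input consumed; state q_1 ∈ F.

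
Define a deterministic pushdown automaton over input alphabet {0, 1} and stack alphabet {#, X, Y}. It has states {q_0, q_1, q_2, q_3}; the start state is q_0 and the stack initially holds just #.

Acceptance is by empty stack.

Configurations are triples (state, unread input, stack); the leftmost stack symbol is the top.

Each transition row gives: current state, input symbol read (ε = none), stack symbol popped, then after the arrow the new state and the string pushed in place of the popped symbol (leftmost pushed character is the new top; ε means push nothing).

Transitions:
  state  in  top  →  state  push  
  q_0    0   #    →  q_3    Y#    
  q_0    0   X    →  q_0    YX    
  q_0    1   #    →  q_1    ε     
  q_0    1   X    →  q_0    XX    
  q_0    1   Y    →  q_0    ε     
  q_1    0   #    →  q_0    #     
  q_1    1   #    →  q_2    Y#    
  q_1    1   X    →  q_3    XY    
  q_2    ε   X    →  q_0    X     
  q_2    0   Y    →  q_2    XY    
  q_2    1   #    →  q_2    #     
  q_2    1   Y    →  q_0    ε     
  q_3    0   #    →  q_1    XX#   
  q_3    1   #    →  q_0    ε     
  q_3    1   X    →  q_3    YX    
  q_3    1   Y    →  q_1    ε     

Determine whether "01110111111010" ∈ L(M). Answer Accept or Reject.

Reject

(q_0, 01110111111010, #) ⊢ (q_3, 1110111111010, Y#) ⊢ (q_1, 110111111010, #) ⊢ (q_2, 10111111010, Y#) ⊢ (q_0, 0111111010, #) ⊢ (q_3, 111111010, Y#) ⊢ (q_1, 11111010, #) ⊢ (q_2, 1111010, Y#) ⊢ (q_0, 111010, #) ⊢ (q_1, 11010, ε)
No transition applies at (q_1, 11010, ε); input not fully consumed.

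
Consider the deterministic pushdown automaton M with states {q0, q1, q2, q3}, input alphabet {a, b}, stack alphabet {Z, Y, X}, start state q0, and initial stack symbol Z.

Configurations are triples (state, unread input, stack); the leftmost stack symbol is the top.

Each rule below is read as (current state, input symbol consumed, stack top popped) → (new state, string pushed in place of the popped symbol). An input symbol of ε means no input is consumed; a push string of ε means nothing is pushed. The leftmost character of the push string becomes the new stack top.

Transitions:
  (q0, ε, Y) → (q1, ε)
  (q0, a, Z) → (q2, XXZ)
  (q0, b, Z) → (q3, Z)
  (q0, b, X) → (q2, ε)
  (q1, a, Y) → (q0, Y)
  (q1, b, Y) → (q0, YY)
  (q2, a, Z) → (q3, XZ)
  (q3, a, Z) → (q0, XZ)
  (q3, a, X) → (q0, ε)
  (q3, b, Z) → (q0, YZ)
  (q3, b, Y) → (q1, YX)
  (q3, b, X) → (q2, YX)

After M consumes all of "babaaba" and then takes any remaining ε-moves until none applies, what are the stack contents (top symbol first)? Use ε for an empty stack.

(q0, babaaba, Z)
  read b, top Z: go to q3, push Z → (q3, abaaba, Z)
  read a, top Z: go to q0, push XZ → (q0, baaba, XZ)
  read b, top X: go to q2, push ε → (q2, aaba, Z)
  read a, top Z: go to q3, push XZ → (q3, aba, XZ)
  read a, top X: go to q0, push ε → (q0, ba, Z)
  read b, top Z: go to q3, push Z → (q3, a, Z)
  read a, top Z: go to q0, push XZ → (q0, ε, XZ)
All input consumed in state q0 with stack XZ.

XZ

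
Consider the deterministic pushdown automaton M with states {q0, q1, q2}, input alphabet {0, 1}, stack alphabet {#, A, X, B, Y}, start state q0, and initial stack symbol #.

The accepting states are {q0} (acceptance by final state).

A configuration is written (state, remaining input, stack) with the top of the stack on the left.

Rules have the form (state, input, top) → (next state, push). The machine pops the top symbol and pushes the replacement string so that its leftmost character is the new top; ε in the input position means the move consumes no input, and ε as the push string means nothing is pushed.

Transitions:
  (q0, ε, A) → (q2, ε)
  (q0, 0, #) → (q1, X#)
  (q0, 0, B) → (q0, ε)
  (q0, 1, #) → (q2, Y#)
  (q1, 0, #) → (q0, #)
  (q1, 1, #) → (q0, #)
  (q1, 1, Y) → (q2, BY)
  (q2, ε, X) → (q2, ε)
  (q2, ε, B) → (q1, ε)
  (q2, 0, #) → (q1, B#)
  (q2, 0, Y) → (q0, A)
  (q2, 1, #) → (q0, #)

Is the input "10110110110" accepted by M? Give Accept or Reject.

(q0, 10110110110, #)
  read 1, top #: go to q2, push Y# → (q2, 0110110110, Y#)
  read 0, top Y: go to q0, push A → (q0, 110110110, A#)
  ε-move, top A: go to q2, push ε → (q2, 110110110, #)
  read 1, top #: go to q0, push # → (q0, 10110110, #)
  read 1, top #: go to q2, push Y# → (q2, 0110110, Y#)
  read 0, top Y: go to q0, push A → (q0, 110110, A#)
  ε-move, top A: go to q2, push ε → (q2, 110110, #)
  read 1, top #: go to q0, push # → (q0, 10110, #)
  read 1, top #: go to q2, push Y# → (q2, 0110, Y#)
  read 0, top Y: go to q0, push A → (q0, 110, A#)
  ε-move, top A: go to q2, push ε → (q2, 110, #)
  read 1, top #: go to q0, push # → (q0, 10, #)
  read 1, top #: go to q2, push Y# → (q2, 0, Y#)
  read 0, top Y: go to q0, push A → (q0, ε, A#)
All input consumed; state q0 ∈ F.

Accept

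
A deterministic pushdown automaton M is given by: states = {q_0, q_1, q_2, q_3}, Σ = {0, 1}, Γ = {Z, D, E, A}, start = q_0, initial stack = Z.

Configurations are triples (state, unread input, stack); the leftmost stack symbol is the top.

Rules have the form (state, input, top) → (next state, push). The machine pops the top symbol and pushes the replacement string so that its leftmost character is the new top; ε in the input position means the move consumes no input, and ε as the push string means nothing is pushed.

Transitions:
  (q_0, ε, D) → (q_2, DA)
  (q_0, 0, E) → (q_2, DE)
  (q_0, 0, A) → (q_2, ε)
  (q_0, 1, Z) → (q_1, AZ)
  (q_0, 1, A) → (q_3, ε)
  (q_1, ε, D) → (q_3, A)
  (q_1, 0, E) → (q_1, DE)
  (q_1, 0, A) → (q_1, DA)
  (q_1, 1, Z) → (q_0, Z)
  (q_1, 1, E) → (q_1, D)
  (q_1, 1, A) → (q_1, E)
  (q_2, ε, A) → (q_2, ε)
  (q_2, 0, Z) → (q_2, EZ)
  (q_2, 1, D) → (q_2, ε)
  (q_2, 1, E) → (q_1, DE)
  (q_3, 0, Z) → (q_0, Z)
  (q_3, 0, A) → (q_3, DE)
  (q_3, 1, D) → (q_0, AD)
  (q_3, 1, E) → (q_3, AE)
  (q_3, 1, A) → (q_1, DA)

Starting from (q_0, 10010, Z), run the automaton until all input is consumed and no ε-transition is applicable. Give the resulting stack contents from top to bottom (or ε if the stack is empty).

(q_0, 10010, Z)
  read 1, top Z: go to q_1, push AZ → (q_1, 0010, AZ)
  read 0, top A: go to q_1, push DA → (q_1, 010, DAZ)
  ε-move, top D: go to q_3, push A → (q_3, 010, AAZ)
  read 0, top A: go to q_3, push DE → (q_3, 10, DEAZ)
  read 1, top D: go to q_0, push AD → (q_0, 0, ADEAZ)
  read 0, top A: go to q_2, push ε → (q_2, ε, DEAZ)
All input consumed in state q_2 with stack DEAZ.

DEAZ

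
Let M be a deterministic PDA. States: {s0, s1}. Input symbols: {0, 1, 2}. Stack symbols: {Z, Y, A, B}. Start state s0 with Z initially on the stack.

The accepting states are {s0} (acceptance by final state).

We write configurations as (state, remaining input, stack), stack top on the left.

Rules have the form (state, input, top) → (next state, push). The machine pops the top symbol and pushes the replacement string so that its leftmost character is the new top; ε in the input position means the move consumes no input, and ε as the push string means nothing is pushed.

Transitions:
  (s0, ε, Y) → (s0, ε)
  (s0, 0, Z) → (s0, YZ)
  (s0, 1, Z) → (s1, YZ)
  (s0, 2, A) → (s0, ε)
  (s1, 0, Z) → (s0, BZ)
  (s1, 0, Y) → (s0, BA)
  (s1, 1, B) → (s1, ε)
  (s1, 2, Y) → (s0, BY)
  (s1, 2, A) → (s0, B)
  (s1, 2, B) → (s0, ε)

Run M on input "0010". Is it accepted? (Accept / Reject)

Accept

(s0, 0010, Z)
  read 0, top Z: go to s0, push YZ → (s0, 010, YZ)
  ε-move, top Y: go to s0, push ε → (s0, 010, Z)
  read 0, top Z: go to s0, push YZ → (s0, 10, YZ)
  ε-move, top Y: go to s0, push ε → (s0, 10, Z)
  read 1, top Z: go to s1, push YZ → (s1, 0, YZ)
  read 0, top Y: go to s0, push BA → (s0, ε, BAZ)
All input consumed; state s0 ∈ F.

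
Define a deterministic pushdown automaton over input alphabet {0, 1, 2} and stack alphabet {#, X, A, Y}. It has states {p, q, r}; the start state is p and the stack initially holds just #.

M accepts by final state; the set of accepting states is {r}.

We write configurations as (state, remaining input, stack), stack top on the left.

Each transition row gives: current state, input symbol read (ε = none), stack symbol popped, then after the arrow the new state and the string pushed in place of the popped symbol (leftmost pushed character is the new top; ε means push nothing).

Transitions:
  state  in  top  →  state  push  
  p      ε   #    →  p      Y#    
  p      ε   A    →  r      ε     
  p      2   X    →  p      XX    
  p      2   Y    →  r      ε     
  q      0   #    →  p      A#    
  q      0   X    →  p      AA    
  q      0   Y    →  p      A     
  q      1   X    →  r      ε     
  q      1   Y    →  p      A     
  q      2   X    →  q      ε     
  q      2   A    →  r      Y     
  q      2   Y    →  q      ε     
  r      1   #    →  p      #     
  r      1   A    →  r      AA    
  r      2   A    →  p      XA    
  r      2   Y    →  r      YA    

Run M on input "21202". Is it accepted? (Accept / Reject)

(p, 21202, #)
  ε-move, top #: go to p, push Y# → (p, 21202, Y#)
  read 2, top Y: go to r, push ε → (r, 1202, #)
  read 1, top #: go to p, push # → (p, 202, #)
  ε-move, top #: go to p, push Y# → (p, 202, Y#)
  read 2, top Y: go to r, push ε → (r, 02, #)
No transition applies at (r, 02, #); input not fully consumed.

Reject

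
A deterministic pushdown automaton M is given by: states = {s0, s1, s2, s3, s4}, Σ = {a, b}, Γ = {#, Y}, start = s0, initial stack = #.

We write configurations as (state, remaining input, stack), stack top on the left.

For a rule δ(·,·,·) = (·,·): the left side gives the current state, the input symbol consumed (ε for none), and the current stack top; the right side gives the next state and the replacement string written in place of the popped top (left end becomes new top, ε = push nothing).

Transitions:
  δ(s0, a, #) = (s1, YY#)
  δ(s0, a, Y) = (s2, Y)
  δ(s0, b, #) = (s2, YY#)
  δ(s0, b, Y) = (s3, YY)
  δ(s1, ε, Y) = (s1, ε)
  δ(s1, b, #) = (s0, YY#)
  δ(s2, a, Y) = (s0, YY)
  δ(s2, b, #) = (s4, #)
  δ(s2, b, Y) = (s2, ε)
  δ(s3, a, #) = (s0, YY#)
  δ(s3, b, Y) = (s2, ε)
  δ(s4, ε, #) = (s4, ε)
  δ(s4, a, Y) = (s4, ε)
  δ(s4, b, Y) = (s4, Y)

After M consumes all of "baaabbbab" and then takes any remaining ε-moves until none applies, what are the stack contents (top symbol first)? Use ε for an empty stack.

(s0, baaabbbab, #) ⊢ (s2, aaabbbab, YY#) ⊢ (s0, aabbbab, YYY#) ⊢ (s2, abbbab, YYY#) ⊢ (s0, bbbab, YYYY#) ⊢ (s3, bbab, YYYYY#) ⊢ (s2, bab, YYYY#) ⊢ (s2, ab, YYY#) ⊢ (s0, b, YYYY#) ⊢ (s3, ε, YYYYY#)
All input consumed in state s3 with stack YYYYY#.

YYYYY#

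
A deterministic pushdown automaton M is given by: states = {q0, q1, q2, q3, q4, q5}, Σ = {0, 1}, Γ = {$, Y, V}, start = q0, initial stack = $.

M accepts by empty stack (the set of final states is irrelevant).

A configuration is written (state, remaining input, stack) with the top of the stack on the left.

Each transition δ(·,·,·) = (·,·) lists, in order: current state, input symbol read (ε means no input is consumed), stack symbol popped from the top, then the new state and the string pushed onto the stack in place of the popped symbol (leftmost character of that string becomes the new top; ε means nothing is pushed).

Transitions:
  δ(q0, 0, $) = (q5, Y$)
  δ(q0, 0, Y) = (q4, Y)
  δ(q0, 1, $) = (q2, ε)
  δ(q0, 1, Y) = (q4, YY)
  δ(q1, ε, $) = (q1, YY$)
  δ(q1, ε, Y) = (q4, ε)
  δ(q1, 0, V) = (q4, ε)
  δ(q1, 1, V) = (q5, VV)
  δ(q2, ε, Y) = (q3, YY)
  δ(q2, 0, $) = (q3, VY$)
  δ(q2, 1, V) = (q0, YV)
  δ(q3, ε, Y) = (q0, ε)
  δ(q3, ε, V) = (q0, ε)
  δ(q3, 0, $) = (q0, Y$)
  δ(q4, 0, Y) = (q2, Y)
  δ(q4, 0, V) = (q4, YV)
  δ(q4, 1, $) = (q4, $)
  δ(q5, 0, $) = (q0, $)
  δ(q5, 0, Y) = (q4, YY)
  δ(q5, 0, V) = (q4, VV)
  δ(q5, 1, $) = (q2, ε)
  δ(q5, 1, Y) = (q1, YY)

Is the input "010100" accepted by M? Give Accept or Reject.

Reject

(q0, 010100, $)
  read 0, top $: go to q5, push Y$ → (q5, 10100, Y$)
  read 1, top Y: go to q1, push YY → (q1, 0100, YY$)
  ε-move, top Y: go to q4, push ε → (q4, 0100, Y$)
  read 0, top Y: go to q2, push Y → (q2, 100, Y$)
  ε-move, top Y: go to q3, push YY → (q3, 100, YY$)
  ε-move, top Y: go to q0, push ε → (q0, 100, Y$)
  read 1, top Y: go to q4, push YY → (q4, 00, YY$)
  read 0, top Y: go to q2, push Y → (q2, 0, YY$)
  ε-move, top Y: go to q3, push YY → (q3, 0, YYY$)
  ε-move, top Y: go to q0, push ε → (q0, 0, YY$)
  read 0, top Y: go to q4, push Y → (q4, ε, YY$)
All input consumed; stack is YY$, not empty, and no further ε-move applies.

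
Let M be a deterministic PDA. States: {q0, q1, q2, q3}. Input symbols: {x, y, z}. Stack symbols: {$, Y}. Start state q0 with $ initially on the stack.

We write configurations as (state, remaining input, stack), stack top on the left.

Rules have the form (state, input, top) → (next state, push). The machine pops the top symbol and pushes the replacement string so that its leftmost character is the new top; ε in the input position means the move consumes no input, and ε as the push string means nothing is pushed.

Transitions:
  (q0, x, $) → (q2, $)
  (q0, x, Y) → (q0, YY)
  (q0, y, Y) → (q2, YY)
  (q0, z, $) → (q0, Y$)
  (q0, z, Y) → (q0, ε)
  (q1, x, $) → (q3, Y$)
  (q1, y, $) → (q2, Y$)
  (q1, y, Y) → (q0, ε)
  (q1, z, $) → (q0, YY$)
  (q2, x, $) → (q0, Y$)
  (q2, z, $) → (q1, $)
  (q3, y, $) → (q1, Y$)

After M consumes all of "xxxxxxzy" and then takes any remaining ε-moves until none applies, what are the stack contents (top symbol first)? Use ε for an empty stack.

YYYYY$

(q0, xxxxxxzy, $)
  read x, top $: go to q2, push $ → (q2, xxxxxzy, $)
  read x, top $: go to q0, push Y$ → (q0, xxxxzy, Y$)
  read x, top Y: go to q0, push YY → (q0, xxxzy, YY$)
  read x, top Y: go to q0, push YY → (q0, xxzy, YYY$)
  read x, top Y: go to q0, push YY → (q0, xzy, YYYY$)
  read x, top Y: go to q0, push YY → (q0, zy, YYYYY$)
  read z, top Y: go to q0, push ε → (q0, y, YYYY$)
  read y, top Y: go to q2, push YY → (q2, ε, YYYYY$)
All input consumed in state q2 with stack YYYYY$.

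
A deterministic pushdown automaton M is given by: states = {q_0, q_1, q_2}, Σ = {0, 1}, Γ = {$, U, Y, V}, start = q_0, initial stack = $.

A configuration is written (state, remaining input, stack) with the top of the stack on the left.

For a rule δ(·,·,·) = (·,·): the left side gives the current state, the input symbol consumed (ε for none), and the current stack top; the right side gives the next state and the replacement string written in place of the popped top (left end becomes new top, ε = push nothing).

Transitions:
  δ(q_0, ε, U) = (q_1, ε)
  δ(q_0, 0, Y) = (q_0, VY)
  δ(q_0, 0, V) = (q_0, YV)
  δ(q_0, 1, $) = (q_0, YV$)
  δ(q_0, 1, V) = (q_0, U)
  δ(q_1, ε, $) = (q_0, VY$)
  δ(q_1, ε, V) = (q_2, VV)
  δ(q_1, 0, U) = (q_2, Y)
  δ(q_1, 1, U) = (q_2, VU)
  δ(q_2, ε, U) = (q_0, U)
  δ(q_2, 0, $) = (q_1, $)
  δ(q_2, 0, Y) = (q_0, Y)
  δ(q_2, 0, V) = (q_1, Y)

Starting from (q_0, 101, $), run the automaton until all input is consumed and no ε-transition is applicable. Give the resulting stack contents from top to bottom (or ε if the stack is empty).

YV$

(q_0, 101, $)
  read 1, top $: go to q_0, push YV$ → (q_0, 01, YV$)
  read 0, top Y: go to q_0, push VY → (q_0, 1, VYV$)
  read 1, top V: go to q_0, push U → (q_0, ε, UYV$)
  ε-move, top U: go to q_1, push ε → (q_1, ε, YV$)
All input consumed in state q_1 with stack YV$.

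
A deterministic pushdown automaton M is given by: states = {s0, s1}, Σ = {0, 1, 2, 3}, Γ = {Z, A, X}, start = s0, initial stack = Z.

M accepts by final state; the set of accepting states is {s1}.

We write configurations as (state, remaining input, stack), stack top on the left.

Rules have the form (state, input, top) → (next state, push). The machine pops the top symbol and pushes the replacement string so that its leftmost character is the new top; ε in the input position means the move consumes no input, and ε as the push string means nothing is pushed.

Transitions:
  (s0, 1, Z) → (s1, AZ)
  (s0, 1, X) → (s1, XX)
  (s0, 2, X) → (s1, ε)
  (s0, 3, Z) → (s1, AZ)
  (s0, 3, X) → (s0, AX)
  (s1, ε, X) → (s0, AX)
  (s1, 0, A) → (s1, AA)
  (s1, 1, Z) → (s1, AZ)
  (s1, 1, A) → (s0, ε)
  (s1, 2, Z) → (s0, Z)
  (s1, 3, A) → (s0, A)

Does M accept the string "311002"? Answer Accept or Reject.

Reject

(s0, 311002, Z)
  read 3, top Z: go to s1, push AZ → (s1, 11002, AZ)
  read 1, top A: go to s0, push ε → (s0, 1002, Z)
  read 1, top Z: go to s1, push AZ → (s1, 002, AZ)
  read 0, top A: go to s1, push AA → (s1, 02, AAZ)
  read 0, top A: go to s1, push AA → (s1, 2, AAAZ)
No transition applies at (s1, 2, AAAZ); input not fully consumed.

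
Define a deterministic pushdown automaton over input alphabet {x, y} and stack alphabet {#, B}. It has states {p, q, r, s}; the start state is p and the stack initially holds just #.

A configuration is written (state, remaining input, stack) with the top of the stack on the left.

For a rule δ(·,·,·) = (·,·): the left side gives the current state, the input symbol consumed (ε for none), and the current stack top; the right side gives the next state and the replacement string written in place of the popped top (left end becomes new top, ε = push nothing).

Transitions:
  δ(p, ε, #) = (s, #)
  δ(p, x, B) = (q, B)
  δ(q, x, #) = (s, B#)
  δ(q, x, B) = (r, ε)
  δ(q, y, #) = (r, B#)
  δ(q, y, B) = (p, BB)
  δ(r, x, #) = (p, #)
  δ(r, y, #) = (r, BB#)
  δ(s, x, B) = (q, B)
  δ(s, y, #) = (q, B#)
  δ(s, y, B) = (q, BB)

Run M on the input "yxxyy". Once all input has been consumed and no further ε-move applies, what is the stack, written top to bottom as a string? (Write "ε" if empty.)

BB#

(p, yxxyy, #)
  ε-move, top #: go to s, push # → (s, yxxyy, #)
  read y, top #: go to q, push B# → (q, xxyy, B#)
  read x, top B: go to r, push ε → (r, xyy, #)
  read x, top #: go to p, push # → (p, yy, #)
  ε-move, top #: go to s, push # → (s, yy, #)
  read y, top #: go to q, push B# → (q, y, B#)
  read y, top B: go to p, push BB → (p, ε, BB#)
All input consumed in state p with stack BB#.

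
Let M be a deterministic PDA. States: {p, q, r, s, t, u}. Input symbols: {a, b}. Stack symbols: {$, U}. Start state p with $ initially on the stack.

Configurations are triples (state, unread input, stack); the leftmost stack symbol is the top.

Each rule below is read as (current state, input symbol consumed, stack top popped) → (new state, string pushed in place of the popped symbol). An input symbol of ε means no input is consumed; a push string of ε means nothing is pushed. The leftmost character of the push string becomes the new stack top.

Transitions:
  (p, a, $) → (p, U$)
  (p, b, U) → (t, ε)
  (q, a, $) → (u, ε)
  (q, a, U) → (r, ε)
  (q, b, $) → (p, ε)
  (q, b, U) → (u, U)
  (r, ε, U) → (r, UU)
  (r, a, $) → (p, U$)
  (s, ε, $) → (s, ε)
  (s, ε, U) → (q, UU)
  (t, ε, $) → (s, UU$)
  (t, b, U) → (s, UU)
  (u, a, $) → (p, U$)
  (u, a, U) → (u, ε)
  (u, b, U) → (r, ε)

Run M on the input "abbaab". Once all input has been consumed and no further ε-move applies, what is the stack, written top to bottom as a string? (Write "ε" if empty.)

(p, abbaab, $)
  read a, top $: go to p, push U$ → (p, bbaab, U$)
  read b, top U: go to t, push ε → (t, baab, $)
  ε-move, top $: go to s, push UU$ → (s, baab, UU$)
  ε-move, top U: go to q, push UU → (q, baab, UUU$)
  read b, top U: go to u, push U → (u, aab, UUU$)
  read a, top U: go to u, push ε → (u, ab, UU$)
  read a, top U: go to u, push ε → (u, b, U$)
  read b, top U: go to r, push ε → (r, ε, $)
All input consumed in state r with stack $.

$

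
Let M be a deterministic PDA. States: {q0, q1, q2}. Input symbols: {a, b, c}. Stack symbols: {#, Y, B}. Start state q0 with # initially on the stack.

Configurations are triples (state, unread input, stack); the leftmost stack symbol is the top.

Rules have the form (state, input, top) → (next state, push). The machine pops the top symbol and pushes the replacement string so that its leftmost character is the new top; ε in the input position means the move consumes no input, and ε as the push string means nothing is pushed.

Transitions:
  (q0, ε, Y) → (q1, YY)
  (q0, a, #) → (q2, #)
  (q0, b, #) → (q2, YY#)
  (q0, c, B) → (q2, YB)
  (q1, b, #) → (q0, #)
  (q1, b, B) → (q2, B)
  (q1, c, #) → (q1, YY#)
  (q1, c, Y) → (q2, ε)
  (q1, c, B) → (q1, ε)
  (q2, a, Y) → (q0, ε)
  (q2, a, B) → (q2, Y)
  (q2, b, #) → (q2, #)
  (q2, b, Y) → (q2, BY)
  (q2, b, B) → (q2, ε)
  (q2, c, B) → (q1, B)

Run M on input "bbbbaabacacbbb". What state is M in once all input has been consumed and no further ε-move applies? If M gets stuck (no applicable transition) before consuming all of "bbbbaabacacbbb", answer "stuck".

(q0, bbbbaabacacbbb, #) ⊢ (q2, bbbaabacacbbb, YY#) ⊢ (q2, bbaabacacbbb, BYY#) ⊢ (q2, baabacacbbb, YY#) ⊢ (q2, aabacacbbb, BYY#) ⊢ (q2, abacacbbb, YYY#) ⊢ (q0, bacacbbb, YY#) ⊢ (q1, bacacbbb, YYY#)
No transition for (q1, b, top Y); M blocks with input bacacbbb remaining.

stuck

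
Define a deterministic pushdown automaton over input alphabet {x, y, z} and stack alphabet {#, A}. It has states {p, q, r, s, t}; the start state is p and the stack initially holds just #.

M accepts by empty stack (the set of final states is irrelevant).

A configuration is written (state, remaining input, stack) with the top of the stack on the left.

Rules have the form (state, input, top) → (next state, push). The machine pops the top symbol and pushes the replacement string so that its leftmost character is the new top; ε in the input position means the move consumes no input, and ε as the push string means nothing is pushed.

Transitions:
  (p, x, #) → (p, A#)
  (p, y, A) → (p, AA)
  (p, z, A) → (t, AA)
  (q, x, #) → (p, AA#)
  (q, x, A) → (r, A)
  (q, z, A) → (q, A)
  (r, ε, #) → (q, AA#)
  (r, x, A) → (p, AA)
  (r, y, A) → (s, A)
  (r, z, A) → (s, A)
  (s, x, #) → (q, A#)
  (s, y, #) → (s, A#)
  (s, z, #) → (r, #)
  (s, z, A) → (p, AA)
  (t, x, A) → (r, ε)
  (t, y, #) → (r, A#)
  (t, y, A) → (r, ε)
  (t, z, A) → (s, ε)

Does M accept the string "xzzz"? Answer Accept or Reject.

(p, xzzz, #)
  read x, top #: go to p, push A# → (p, zzz, A#)
  read z, top A: go to t, push AA → (t, zz, AA#)
  read z, top A: go to s, push ε → (s, z, A#)
  read z, top A: go to p, push AA → (p, ε, AA#)
All input consumed; stack is AA#, not empty, and no further ε-move applies.

Reject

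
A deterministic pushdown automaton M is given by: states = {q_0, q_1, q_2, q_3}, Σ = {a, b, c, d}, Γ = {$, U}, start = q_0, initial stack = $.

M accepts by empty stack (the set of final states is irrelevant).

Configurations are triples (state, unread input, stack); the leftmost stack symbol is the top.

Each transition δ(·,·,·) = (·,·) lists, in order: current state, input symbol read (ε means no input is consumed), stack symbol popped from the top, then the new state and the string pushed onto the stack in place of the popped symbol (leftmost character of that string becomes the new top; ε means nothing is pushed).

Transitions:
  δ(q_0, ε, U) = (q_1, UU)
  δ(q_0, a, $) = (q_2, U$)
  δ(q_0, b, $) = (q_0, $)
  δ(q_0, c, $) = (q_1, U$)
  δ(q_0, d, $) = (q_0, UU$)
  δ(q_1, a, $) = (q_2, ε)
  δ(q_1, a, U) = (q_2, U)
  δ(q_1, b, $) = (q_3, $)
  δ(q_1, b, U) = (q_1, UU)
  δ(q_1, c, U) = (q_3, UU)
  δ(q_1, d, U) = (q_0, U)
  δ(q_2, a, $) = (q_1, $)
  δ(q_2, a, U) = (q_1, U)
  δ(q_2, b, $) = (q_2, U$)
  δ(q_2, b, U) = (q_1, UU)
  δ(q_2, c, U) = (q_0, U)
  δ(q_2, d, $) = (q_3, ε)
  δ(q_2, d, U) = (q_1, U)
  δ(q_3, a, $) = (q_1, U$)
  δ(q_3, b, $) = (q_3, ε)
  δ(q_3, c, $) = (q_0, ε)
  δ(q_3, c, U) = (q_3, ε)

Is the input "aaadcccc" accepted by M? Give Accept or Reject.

(q_0, aaadcccc, $)
  read a, top $: go to q_2, push U$ → (q_2, aadcccc, U$)
  read a, top U: go to q_1, push U → (q_1, adcccc, U$)
  read a, top U: go to q_2, push U → (q_2, dcccc, U$)
  read d, top U: go to q_1, push U → (q_1, cccc, U$)
  read c, top U: go to q_3, push UU → (q_3, ccc, UU$)
  read c, top U: go to q_3, push ε → (q_3, cc, U$)
  read c, top U: go to q_3, push ε → (q_3, c, $)
  read c, top $: go to q_0, push ε → (q_0, ε, ε)
All input consumed and the stack is empty.

Accept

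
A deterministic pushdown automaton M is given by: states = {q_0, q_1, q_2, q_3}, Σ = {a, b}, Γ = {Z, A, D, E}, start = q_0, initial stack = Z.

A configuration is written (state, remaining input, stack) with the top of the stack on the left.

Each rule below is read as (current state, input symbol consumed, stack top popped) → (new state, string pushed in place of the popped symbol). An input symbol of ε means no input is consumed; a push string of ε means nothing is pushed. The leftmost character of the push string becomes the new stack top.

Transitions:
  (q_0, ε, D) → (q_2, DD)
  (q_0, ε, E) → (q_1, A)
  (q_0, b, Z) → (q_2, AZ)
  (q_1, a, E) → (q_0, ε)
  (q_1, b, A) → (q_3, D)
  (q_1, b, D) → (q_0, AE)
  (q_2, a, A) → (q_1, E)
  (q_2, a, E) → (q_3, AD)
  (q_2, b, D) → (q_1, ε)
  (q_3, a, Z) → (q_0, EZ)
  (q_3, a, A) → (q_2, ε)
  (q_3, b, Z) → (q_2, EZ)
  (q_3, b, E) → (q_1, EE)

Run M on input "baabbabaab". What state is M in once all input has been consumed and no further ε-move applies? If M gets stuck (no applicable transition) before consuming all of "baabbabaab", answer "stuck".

stuck

(q_0, baabbabaab, Z)
  read b, top Z: go to q_2, push AZ → (q_2, aabbabaab, AZ)
  read a, top A: go to q_1, push E → (q_1, abbabaab, EZ)
  read a, top E: go to q_0, push ε → (q_0, bbabaab, Z)
  read b, top Z: go to q_2, push AZ → (q_2, babaab, AZ)
No transition for (q_2, b, top A); M blocks with input babaab remaining.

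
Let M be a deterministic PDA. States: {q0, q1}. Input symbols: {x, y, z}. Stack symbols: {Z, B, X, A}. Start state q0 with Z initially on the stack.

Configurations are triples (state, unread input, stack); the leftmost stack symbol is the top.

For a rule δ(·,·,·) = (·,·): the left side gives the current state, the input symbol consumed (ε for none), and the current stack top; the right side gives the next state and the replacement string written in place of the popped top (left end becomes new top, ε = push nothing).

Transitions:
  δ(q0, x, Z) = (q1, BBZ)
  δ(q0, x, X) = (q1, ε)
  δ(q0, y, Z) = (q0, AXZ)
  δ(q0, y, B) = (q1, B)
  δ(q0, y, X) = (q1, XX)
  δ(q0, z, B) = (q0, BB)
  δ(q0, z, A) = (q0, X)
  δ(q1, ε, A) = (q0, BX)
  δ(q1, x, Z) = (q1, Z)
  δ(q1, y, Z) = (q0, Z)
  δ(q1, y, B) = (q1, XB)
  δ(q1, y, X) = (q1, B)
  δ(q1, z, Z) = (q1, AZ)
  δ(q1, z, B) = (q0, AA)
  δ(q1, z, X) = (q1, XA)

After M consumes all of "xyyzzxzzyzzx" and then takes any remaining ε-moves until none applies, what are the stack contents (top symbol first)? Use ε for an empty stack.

BXBBXBBZ

(q0, xyyzzxzzyzzx, Z)
  read x, top Z: go to q1, push BBZ → (q1, yyzzxzzyzzx, BBZ)
  read y, top B: go to q1, push XB → (q1, yzzxzzyzzx, XBBZ)
  read y, top X: go to q1, push B → (q1, zzxzzyzzx, BBBZ)
  read z, top B: go to q0, push AA → (q0, zxzzyzzx, AABBZ)
  read z, top A: go to q0, push X → (q0, xzzyzzx, XABBZ)
  read x, top X: go to q1, push ε → (q1, zzyzzx, ABBZ)
  ε-move, top A: go to q0, push BX → (q0, zzyzzx, BXBBZ)
  read z, top B: go to q0, push BB → (q0, zyzzx, BBXBBZ)
  read z, top B: go to q0, push BB → (q0, yzzx, BBBXBBZ)
  read y, top B: go to q1, push B → (q1, zzx, BBBXBBZ)
  read z, top B: go to q0, push AA → (q0, zx, AABBXBBZ)
  read z, top A: go to q0, push X → (q0, x, XABBXBBZ)
  read x, top X: go to q1, push ε → (q1, ε, ABBXBBZ)
  ε-move, top A: go to q0, push BX → (q0, ε, BXBBXBBZ)
All input consumed in state q0 with stack BXBBXBBZ.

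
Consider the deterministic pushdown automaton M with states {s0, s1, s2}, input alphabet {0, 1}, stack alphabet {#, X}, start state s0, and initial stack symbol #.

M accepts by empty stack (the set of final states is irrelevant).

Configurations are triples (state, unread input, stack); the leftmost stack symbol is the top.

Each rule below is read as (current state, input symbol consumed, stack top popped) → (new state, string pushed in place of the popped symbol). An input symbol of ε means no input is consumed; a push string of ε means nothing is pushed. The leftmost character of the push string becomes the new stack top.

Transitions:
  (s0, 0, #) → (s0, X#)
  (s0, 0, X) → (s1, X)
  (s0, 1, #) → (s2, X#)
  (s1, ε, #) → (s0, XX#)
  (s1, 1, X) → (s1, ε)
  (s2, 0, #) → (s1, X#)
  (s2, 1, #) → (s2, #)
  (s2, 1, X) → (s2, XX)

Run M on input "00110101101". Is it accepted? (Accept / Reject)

Reject

(s0, 00110101101, #)
  read 0, top #: go to s0, push X# → (s0, 0110101101, X#)
  read 0, top X: go to s1, push X → (s1, 110101101, X#)
  read 1, top X: go to s1, push ε → (s1, 10101101, #)
  ε-move, top #: go to s0, push XX# → (s0, 10101101, XX#)
No transition applies at (s0, 10101101, XX#); input not fully consumed.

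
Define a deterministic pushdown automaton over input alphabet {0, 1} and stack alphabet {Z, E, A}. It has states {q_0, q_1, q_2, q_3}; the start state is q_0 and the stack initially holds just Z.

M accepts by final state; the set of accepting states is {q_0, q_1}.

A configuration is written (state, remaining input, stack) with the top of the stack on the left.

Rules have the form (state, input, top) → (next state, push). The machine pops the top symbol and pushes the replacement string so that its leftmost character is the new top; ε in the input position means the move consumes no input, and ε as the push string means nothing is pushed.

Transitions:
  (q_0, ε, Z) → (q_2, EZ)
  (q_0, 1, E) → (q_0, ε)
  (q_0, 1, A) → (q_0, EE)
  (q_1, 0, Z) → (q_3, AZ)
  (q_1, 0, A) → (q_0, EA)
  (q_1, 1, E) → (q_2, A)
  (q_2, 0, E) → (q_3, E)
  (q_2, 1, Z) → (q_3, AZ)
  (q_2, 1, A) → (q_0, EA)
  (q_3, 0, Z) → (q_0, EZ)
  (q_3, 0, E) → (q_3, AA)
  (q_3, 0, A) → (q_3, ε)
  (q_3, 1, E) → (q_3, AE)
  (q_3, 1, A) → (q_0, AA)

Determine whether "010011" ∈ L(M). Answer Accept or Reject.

Accept

(q_0, 010011, Z) ⊢ (q_2, 010011, EZ) ⊢ (q_3, 10011, EZ) ⊢ (q_3, 0011, AEZ) ⊢ (q_3, 011, EZ) ⊢ (q_3, 11, AAZ) ⊢ (q_0, 1, AAAZ) ⊢ (q_0, ε, EEAAZ)
All input consumed; state q_0 ∈ F.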